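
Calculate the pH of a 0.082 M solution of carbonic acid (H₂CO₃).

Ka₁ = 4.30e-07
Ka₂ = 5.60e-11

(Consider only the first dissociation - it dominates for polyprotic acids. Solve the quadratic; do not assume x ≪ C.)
pH = 3.73

x² + Ka₁·x − Ka₁·C = 0 with Ka₁ = 4.30e-07, C = 0.082.
x = (−Ka₁ + √(Ka₁² + 4·Ka₁·C))/2 = 1.8756e-04 M, so pH = 3.73.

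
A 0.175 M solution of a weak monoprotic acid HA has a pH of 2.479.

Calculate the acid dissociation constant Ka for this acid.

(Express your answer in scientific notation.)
K_a = 6.42e-05

[H⁺] = 10^(−pH) = 10^(−2.479) = 3.319e-03 M. For HA ⇌ H⁺ + A⁻, Ka = x²/(C − x) = (3.319e-03)²/(0.175 − 3.319e-03) = 6.42e-05.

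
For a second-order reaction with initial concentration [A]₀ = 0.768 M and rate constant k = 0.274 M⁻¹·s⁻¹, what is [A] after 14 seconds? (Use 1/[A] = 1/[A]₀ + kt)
0.1946 M

1/[A] = 1/[A]₀ + k·t = 1/0.768 + (0.274)·(14) = 1.3021 + 3.8360 = 5.1381
[A] = 1/5.1381 = 0.1946 M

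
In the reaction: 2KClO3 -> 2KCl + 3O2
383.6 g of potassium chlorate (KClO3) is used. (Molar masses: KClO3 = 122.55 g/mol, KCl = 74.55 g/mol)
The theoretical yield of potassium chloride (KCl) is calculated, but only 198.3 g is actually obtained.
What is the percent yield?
Moles of KClO3 = 383.6 g ÷ 122.55 g/mol = 3.13015 mol
Mole ratio: 2 mol KCl / 2 mol KClO3
Moles of KCl = 3.13015 × (2/2) = 3.13015 mol
Theoretical yield = 3.13015 mol × 74.55 g/mol = 233.35 g
Actual yield = 198.3 g
Percent yield = (198.3 / 233.35) × 100% = 85.0%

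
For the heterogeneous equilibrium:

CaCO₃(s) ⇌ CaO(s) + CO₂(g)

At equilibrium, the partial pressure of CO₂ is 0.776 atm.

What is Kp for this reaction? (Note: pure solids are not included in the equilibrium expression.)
K_p = 0.776

Solids (CaCO₃, CaO) have activity 1 and are excluded.
Kp = P(CO₂) = 0.776.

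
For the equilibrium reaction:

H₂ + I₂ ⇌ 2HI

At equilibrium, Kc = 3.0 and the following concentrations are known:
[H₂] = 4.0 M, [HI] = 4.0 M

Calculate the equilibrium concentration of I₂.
[I₂] = 1.3333 M

Kc = ([HI]^2) / ([H₂] × [I₂]) = 3.0
[I₂]^1 = (product terms)/(Kc · other reactant terms) = 16 / (3.0 · 4) = 1.3333
[I₂] = 1.3333 M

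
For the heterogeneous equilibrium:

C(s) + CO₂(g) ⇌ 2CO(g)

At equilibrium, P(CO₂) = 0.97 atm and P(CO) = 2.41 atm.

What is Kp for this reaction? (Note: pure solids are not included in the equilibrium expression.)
K_p = 5.988

Solid C is excluded.
Kp = P(CO)²/P(CO₂) = (2.41)²/0.97 = 5.808/0.97 = 5.988.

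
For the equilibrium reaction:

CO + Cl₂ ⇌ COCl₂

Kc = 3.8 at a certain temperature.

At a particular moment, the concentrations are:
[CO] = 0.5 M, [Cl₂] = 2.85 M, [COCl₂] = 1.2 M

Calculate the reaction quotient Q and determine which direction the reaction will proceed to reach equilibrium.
Q = 0.842, Q < K, reaction proceeds forward (toward products)

Q = ([COCl₂]) / ([CO] × [Cl₂])
  = ((1.2)) / ((0.5)·(2.85)) = 1.2/1.425 = 0.8421
Since Q = 0.8421 < Kc = 3.8, the reaction proceeds forward (toward products) to reach equilibrium.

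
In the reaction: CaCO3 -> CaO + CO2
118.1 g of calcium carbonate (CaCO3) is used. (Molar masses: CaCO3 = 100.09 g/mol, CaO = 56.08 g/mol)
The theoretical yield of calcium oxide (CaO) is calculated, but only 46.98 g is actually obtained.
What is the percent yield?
Moles of CaCO3 = 118.1 g ÷ 100.09 g/mol = 1.17994 mol
Mole ratio: 1 mol CaO / 1 mol CaCO3
Moles of CaO = 1.17994 × (1/1) = 1.17994 mol
Theoretical yield = 1.17994 mol × 56.08 g/mol = 66.171 g
Actual yield = 46.98 g
Percent yield = (46.98 / 66.171) × 100% = 71.0%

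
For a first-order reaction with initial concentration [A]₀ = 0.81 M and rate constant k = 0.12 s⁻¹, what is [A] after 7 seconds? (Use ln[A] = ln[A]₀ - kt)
0.3497 M

ln[A] = ln[A]₀ - k·t = ln(0.81) - (0.12)·(7) = -0.2107 - 0.8400 = -1.0507
[A] = e^(-1.0507) = 0.3497 M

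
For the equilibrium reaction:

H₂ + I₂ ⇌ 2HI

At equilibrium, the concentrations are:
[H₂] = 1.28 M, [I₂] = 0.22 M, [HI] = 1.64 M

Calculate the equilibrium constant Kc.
K_c = 9.5511

Kc = ([HI]^2) / ([H₂] × [I₂])
   = ((1.64)^2) / ((1.28)·(0.22))
   = 2.6896 / 0.2816 = 9.5511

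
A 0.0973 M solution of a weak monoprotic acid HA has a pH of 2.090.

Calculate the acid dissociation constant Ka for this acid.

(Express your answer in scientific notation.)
K_a = 7.41e-04

[H⁺] = 10^(−pH) = 10^(−2.090) = 8.128e-03 M. For HA ⇌ H⁺ + A⁻, Ka = x²/(C − x) = (8.128e-03)²/(0.0973 − 8.128e-03) = 7.41e-04.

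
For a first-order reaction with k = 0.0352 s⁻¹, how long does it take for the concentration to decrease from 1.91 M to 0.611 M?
32.38 s

From ln[A] = ln[A]₀ - k·t: t = ln([A]₀/[A])/k = ln(1.91/0.611)/0.0352 = ln(3.1260)/0.0352 = 1.1398/0.0352 = 32.38 s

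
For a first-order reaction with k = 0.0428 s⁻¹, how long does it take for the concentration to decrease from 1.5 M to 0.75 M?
16.20 s

From ln[A] = ln[A]₀ - k·t: t = ln([A]₀/[A])/k = ln(1.5/0.75)/0.0428 = ln(2.0000)/0.0428 = 0.6931/0.0428 = 16.20 s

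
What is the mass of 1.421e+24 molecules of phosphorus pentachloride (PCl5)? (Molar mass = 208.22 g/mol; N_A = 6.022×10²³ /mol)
Moles = 1.421e+24 ÷ 6.022×10²³ = 2.35968 mol
Mass = 2.35968 mol × 208.22 g/mol = 491.3 g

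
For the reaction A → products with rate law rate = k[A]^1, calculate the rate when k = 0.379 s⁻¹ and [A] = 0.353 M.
0.1338 M/s

rate = k·[A]^1 = 0.379·(0.353)^1 = 0.379·0.353 = 0.1338 M/s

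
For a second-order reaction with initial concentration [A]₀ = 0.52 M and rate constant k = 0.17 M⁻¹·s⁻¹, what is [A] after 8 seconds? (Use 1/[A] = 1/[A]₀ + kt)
0.3046 M

1/[A] = 1/[A]₀ + k·t = 1/0.52 + (0.17)·(8) = 1.9231 + 1.3600 = 3.2831
[A] = 1/3.2831 = 0.3046 M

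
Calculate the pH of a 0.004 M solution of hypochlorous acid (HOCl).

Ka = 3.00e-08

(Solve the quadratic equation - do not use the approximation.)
pH = 4.96

x² + Ka×x - Ka×C = 0. Using quadratic formula: [H⁺] = 1.0939e-05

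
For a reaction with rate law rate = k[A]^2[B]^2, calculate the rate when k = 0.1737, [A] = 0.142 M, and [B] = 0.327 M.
0.0003745 M/s

rate = k·[A]^2·[B]^2 = 0.1737·(0.142)^2·(0.327)^2 = 0.1737·0.020164·0.106929 = 0.0003745 M/s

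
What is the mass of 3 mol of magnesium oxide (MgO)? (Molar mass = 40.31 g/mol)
Mass = 3 mol × 40.31 g/mol = 120.9 g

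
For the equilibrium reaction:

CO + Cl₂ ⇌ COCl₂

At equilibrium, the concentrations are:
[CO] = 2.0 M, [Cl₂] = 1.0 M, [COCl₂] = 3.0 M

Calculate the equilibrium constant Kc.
K_c = 1.5000

Kc = ([COCl₂]) / ([CO] × [Cl₂])
   = ((3.0)) / ((2.0)·(1.0))
   = 3 / 2 = 1.5000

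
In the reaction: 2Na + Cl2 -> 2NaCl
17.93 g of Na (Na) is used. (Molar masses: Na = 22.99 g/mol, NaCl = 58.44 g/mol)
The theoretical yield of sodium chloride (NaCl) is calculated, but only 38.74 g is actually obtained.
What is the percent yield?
Moles of Na = 17.93 g ÷ 22.99 g/mol = 0.779904 mol
Mole ratio: 2 mol NaCl / 2 mol Na
Moles of NaCl = 0.779904 × (2/2) = 0.779904 mol
Theoretical yield = 0.779904 mol × 58.44 g/mol = 45.578 g
Actual yield = 38.74 g
Percent yield = (38.74 / 45.578) × 100% = 85.0%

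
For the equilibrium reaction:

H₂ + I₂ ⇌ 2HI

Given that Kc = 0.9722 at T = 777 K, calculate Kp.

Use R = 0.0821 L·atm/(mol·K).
K_p = 0.9722

Δn = (moles gaseous products) − (moles gaseous reactants) = 0
T = 777 K; RT = 0.0821 × 777 = 63.7917
Kp = Kc·(RT)^Δn = 0.9722 × (63.7917)^0 = 0.9722 × 1 = 0.9722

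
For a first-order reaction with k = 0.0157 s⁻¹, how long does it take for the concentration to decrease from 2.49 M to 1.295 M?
41.64 s

From ln[A] = ln[A]₀ - k·t: t = ln([A]₀/[A])/k = ln(2.49/1.295)/0.0157 = ln(1.9228)/0.0157 = 0.6538/0.0157 = 41.64 s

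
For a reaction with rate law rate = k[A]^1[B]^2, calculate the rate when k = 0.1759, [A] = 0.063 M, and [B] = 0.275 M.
0.0008381 M/s

rate = k·[A]^1·[B]^2 = 0.1759·(0.063)^1·(0.275)^2 = 0.1759·0.063·0.075625 = 0.0008381 M/s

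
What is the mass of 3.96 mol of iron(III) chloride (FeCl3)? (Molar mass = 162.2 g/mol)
Mass = 3.96 mol × 162.2 g/mol = 642.3 g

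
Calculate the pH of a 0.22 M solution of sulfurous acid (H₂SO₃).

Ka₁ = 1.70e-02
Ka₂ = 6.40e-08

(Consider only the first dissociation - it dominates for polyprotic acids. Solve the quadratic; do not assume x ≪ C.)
pH = 1.27

x² + Ka₁·x − Ka₁·C = 0 with Ka₁ = 1.70e-02, C = 0.22.
x = (−Ka₁ + √(Ka₁² + 4·Ka₁·C))/2 = 5.3243e-02 M, so pH = 1.27.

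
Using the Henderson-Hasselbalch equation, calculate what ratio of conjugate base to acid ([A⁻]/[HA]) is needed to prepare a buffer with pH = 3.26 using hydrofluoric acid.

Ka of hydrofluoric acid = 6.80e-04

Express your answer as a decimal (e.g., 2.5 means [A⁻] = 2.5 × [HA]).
[A⁻]/[HA] = 1.237

pKa = −log(6.80e-04) = 3.1675. pH = pKa + log([A⁻]/[HA]). 3.26 = 3.1675 + log(ratio). log(ratio) = 3.26 − 3.1675 = 0.0925. ratio = 10^(0.0925) = 1.237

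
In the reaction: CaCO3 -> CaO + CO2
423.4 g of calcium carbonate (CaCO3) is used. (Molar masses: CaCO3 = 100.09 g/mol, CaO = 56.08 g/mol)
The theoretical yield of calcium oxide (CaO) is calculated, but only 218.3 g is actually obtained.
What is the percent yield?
Moles of CaCO3 = 423.4 g ÷ 100.09 g/mol = 4.23019 mol
Mole ratio: 1 mol CaO / 1 mol CaCO3
Moles of CaO = 4.23019 × (1/1) = 4.23019 mol
Theoretical yield = 4.23019 mol × 56.08 g/mol = 237.23 g
Actual yield = 218.3 g
Percent yield = (218.3 / 237.23) × 100% = 92.0%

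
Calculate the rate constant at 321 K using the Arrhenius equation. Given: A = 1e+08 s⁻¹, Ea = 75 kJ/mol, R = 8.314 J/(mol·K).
6.24e-05 s⁻¹

k = A·exp(-Ea/(R·T)) = 1e+08·exp(-75000/(8.314·321)) = 1e+08·exp(-28.1026) = 1e+08·6.2403e-13 = 6.24e-05 s⁻¹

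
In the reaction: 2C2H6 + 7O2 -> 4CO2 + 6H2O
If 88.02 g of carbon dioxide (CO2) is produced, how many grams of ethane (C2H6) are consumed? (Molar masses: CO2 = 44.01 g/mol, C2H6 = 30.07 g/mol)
Moles of CO2 = 88.02 g ÷ 44.01 g/mol = 2 mol
Mole ratio: 2 mol C2H6 / 4 mol CO2
Moles of C2H6 = 2 × (2/4) = 1 mol
Mass of C2H6 = 1 mol × 30.07 g/mol = 30.07 g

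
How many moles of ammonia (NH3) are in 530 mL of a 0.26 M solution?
Moles = Molarity × Volume (L)
Moles = 0.26 M × 0.53 L = 0.1378 mol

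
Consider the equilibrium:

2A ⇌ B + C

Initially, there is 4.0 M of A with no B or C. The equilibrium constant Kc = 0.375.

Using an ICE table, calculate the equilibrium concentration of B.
[B] = 1.101 M

ICE: [A] = 4.0 − 2x, [B] = [C] = x.
Kc = x²/(4.0 − 2x)² = 0.375 ⇒ √Kc = x/(4.0 − 2x).
x = √0.375·4.0/(1 + 2√0.375) = 0.61237·4.0/2.2247 = 1.101.
[B] = x = 1.101 M.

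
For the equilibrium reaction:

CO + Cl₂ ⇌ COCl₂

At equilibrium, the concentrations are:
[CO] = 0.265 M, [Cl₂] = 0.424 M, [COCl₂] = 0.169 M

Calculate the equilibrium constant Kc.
K_c = 1.5041

Kc = ([COCl₂]) / ([CO] × [Cl₂])
   = ((0.169)) / ((0.265)·(0.424))
   = 0.169 / 0.11236 = 1.5041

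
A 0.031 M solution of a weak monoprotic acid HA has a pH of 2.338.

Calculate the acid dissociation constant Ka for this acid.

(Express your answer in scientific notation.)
K_a = 7.98e-04

[H⁺] = 10^(−pH) = 10^(−2.338) = 4.592e-03 M. For HA ⇌ H⁺ + A⁻, Ka = x²/(C − x) = (4.592e-03)²/(0.031 − 4.592e-03) = 7.98e-04.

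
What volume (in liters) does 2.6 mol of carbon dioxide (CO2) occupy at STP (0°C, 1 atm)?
At STP, 1 mol of gas occupies 22.4 L
Volume = 2.6 mol × 22.4 L/mol = 58.24 L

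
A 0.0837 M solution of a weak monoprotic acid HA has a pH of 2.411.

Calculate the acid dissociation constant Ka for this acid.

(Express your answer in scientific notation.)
K_a = 1.89e-04

[H⁺] = 10^(−pH) = 10^(−2.411) = 3.882e-03 M. For HA ⇌ H⁺ + A⁻, Ka = x²/(C − x) = (3.882e-03)²/(0.0837 − 3.882e-03) = 1.89e-04.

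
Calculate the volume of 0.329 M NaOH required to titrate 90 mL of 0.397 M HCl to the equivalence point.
V_{base} = 108.6 mL

At equivalence: moles acid = moles base.
moles HCl = 0.397 M × 0.09 L = 0.03573 mol
V_NaOH = 0.03573 mol ÷ 0.329 M = 0.1086 L = 108.6 mL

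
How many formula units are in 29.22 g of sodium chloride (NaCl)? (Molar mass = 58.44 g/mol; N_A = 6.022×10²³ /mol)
Moles = 29.22 g ÷ 58.44 g/mol = 0.5 mol
Formula units = 0.5 mol × 6.022×10²³ /mol = 3.011e+23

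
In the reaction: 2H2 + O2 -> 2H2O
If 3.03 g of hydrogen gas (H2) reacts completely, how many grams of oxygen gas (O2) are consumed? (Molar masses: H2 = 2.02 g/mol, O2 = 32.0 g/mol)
Moles of H2 = 3.03 g ÷ 2.02 g/mol = 1.5 mol
Mole ratio: 1 mol O2 / 2 mol H2
Moles of O2 = 1.5 × (1/2) = 0.75 mol
Mass of O2 = 0.75 mol × 32.0 g/mol = 24 g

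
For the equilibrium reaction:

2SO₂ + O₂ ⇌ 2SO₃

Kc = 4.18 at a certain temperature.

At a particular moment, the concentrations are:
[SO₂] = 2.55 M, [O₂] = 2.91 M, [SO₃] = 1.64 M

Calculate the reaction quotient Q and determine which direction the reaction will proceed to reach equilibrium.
Q = 0.142, Q < K, reaction proceeds forward (toward products)

Q = ([SO₃]^2) / ([SO₂]^2 × [O₂])
  = ((1.64)^2) / ((2.55)^2·(2.91)) = 2.6896/18.922 = 0.1421
Since Q = 0.1421 < Kc = 4.18, the reaction proceeds forward (toward products) to reach equilibrium.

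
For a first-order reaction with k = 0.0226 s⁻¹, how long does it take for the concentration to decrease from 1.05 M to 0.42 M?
40.54 s

From ln[A] = ln[A]₀ - k·t: t = ln([A]₀/[A])/k = ln(1.05/0.42)/0.0226 = ln(2.5000)/0.0226 = 0.9163/0.0226 = 40.54 s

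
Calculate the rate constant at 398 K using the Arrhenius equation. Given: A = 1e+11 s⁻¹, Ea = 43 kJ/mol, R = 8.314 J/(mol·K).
2.27e+05 s⁻¹

k = A·exp(-Ea/(R·T)) = 1e+11·exp(-43000/(8.314·398)) = 1e+11·exp(-12.9950) = 1e+11·2.2717e-06 = 2.27e+05 s⁻¹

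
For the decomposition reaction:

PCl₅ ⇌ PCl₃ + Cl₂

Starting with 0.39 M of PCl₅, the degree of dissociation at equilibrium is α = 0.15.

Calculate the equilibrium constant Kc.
K_c = 0.0103

x = α·[A]₀ = 0.15 × 0.39 = 0.0585 M dissociated.
At eq: [PCl₅] = 0.39 − 0.0585 = 0.3315 M; [PCl₃] = [Cl₂] = x = 0.0585 M.
Kc = [PCl₃][Cl₂]/[PCl₅] = (0.0585)²/0.3315 = 0.01032.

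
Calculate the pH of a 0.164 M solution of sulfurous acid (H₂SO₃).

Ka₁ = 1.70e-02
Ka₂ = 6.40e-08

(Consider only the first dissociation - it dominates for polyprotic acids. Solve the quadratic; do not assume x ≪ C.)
pH = 1.35

x² + Ka₁·x − Ka₁·C = 0 with Ka₁ = 1.70e-02, C = 0.164.
x = (−Ka₁ + √(Ka₁² + 4·Ka₁·C))/2 = 4.4981e-02 M, so pH = 1.35.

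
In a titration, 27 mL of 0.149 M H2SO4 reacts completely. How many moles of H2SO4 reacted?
Moles = Molarity × Volume (L)
Moles = 0.149 M × 0.027 L = 0.004023 mol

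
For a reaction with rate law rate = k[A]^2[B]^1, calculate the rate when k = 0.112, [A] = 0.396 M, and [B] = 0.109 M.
0.001914 M/s

rate = k·[A]^2·[B]^1 = 0.112·(0.396)^2·(0.109)^1 = 0.112·0.156816·0.109 = 0.001914 M/s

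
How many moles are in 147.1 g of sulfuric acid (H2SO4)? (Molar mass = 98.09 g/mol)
Moles = 147.1 g ÷ 98.09 g/mol = 1.5 mol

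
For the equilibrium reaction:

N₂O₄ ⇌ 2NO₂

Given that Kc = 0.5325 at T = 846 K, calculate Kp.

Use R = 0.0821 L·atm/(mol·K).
K_p = 36.9856

Δn = (moles gaseous products) − (moles gaseous reactants) = 1
T = 846 K; RT = 0.0821 × 846 = 69.4566
Kp = Kc·(RT)^Δn = 0.5325 × (69.4566)^1 = 0.5325 × 69.4566 = 36.9856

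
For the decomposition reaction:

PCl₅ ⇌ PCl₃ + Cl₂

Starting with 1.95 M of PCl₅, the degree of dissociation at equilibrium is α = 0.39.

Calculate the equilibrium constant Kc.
K_c = 0.4862

x = α·[A]₀ = 0.39 × 1.95 = 0.7605 M dissociated.
At eq: [PCl₅] = 1.95 − 0.7605 = 1.19 M; [PCl₃] = [Cl₂] = x = 0.7605 M.
Kc = [PCl₃][Cl₂]/[PCl₅] = (0.7605)²/1.19 = 0.4862.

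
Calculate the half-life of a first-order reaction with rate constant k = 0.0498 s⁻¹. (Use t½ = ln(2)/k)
13.92 s

t½ = ln(2)/k = 0.6931/0.0498 = 13.92 s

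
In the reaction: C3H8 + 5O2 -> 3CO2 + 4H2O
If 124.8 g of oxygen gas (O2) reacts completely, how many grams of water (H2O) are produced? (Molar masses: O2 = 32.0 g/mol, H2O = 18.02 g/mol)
Moles of O2 = 124.8 g ÷ 32.0 g/mol = 3.9 mol
Mole ratio: 4 mol H2O / 5 mol O2
Moles of H2O = 3.9 × (4/5) = 3.12 mol
Mass of H2O = 3.12 mol × 18.02 g/mol = 56.22 g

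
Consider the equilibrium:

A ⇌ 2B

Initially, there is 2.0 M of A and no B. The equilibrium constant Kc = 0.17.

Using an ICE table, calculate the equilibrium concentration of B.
[B] = 0.542 M

ICE: [A] = 2.0 − x, [B] = 2x.
Kc = (2x)²/(2.0 − x) = 0.17 ⇒ 4x² + 0.17x − 0.34 = 0.
x = (−0.17 + √(0.17² + 4·4·0.34))/(2·4) = (−0.17 + √5.4689)/8 = 0.27107.
[B] = 2x = 0.542 M.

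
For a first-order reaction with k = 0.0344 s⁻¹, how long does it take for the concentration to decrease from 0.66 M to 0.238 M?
29.65 s

From ln[A] = ln[A]₀ - k·t: t = ln([A]₀/[A])/k = ln(0.66/0.238)/0.0344 = ln(2.7731)/0.0344 = 1.0200/0.0344 = 29.65 s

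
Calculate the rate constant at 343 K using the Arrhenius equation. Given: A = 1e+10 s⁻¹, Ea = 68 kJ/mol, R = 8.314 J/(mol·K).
4.41e-01 s⁻¹

k = A·exp(-Ea/(R·T)) = 1e+10·exp(-68000/(8.314·343)) = 1e+10·exp(-23.8454) = 1e+10·4.4063e-11 = 4.41e-01 s⁻¹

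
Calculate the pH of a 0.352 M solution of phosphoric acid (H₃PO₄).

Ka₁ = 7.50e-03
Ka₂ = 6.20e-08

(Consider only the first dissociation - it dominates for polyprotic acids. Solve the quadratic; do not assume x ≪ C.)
pH = 1.32

x² + Ka₁·x − Ka₁·C = 0 with Ka₁ = 7.50e-03, C = 0.352.
x = (−Ka₁ + √(Ka₁² + 4·Ka₁·C))/2 = 4.7768e-02 M, so pH = 1.32.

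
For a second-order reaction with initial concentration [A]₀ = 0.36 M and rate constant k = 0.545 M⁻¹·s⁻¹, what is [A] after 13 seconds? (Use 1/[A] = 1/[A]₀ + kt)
0.1014 M

1/[A] = 1/[A]₀ + k·t = 1/0.36 + (0.545)·(13) = 2.7778 + 7.0850 = 9.8628
[A] = 1/9.8628 = 0.1014 M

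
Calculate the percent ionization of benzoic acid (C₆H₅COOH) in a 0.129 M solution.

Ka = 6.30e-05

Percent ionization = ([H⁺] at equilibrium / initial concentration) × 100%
Percent ionization = 2.19%

Let x = [H⁺]. Ka = x²/(C - x) ⇒ x² + (6.30e-05)x - (6.30e-05)(0.129) = 0. x = 2.8195e-03. Percent = (2.8195e-03/0.129) × 100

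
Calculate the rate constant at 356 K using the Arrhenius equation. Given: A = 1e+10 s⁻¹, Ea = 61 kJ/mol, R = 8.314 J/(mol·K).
1.12e+01 s⁻¹

k = A·exp(-Ea/(R·T)) = 1e+10·exp(-61000/(8.314·356)) = 1e+10·exp(-20.6096) = 1e+10·1.1204e-09 = 1.12e+01 s⁻¹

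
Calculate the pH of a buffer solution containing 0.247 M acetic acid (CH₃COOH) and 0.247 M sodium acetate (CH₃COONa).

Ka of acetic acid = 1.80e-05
pH = 4.74

pKa = -log(1.80e-05) = 4.74. pH = pKa + log([A⁻]/[HA]) = 4.74 + log(0.247/0.247)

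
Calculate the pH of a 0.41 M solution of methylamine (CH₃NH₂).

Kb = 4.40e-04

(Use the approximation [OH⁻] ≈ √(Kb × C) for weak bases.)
pH = 12.13

[OH⁻] = √(Kb × C) = √(4.40e-04 × 0.41) = 1.3431e-02. pOH = 1.87, pH = 14 - pOH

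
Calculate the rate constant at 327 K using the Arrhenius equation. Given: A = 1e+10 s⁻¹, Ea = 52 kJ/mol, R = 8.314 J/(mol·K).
4.93e+01 s⁻¹

k = A·exp(-Ea/(R·T)) = 1e+10·exp(-52000/(8.314·327)) = 1e+10·exp(-19.1269) = 1e+10·4.9349e-09 = 4.93e+01 s⁻¹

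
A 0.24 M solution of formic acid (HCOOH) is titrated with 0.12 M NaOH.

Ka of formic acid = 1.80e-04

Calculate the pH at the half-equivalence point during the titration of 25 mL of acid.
pH = pKa = 3.74

At the half-equivalence point, [HA] = [A⁻], so by Henderson–Hasselbalch pH = pKa + log(1) = pKa.
pKa = −log(1.80e-04) = 3.74.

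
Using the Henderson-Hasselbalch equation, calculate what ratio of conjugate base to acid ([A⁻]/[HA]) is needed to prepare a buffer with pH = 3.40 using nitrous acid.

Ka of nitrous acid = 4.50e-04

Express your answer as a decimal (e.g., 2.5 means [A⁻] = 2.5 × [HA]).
[A⁻]/[HA] = 1.130

pKa = −log(4.50e-04) = 3.3468. pH = pKa + log([A⁻]/[HA]). 3.40 = 3.3468 + log(ratio). log(ratio) = 3.40 − 3.3468 = 0.0532. ratio = 10^(0.0532) = 1.130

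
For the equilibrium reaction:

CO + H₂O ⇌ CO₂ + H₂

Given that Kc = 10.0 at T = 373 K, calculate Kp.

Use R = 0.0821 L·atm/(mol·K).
K_p = 10.0000

Δn = (moles gaseous products) − (moles gaseous reactants) = 0
T = 373 K; RT = 0.0821 × 373 = 30.6233
Kp = Kc·(RT)^Δn = 10.0 × (30.6233)^0 = 10.0 × 1 = 10.0000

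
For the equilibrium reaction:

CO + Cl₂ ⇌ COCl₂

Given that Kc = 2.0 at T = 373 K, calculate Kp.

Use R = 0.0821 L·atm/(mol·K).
K_p = 0.0653

Δn = (moles gaseous products) − (moles gaseous reactants) = -1
T = 373 K; RT = 0.0821 × 373 = 30.6233
Kp = Kc·(RT)^Δn = 2.0 × (30.6233)^-1 = 2.0 × 0.0326549 = 0.0653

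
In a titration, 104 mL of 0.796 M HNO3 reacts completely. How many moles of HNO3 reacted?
Moles = Molarity × Volume (L)
Moles = 0.796 M × 0.104 L = 0.08278 mol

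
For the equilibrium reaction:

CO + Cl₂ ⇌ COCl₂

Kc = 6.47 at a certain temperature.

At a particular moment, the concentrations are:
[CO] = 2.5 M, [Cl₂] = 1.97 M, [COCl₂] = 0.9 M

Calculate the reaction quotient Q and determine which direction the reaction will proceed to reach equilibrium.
Q = 0.183, Q < K, reaction proceeds forward (toward products)

Q = ([COCl₂]) / ([CO] × [Cl₂])
  = ((0.9)) / ((2.5)·(1.97)) = 0.9/4.925 = 0.1827
Since Q = 0.1827 < Kc = 6.47, the reaction proceeds forward (toward products) to reach equilibrium.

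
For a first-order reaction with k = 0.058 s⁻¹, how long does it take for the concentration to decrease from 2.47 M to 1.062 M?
14.55 s

From ln[A] = ln[A]₀ - k·t: t = ln([A]₀/[A])/k = ln(2.47/1.062)/0.058 = ln(2.3258)/0.058 = 0.8441/0.058 = 14.55 s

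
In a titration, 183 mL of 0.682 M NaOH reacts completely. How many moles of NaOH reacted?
Moles = Molarity × Volume (L)
Moles = 0.682 M × 0.183 L = 0.1248 mol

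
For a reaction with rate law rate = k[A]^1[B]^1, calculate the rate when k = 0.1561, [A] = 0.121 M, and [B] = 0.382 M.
0.007215 M/s

rate = k·[A]^1·[B]^1 = 0.1561·(0.121)^1·(0.382)^1 = 0.1561·0.121·0.382 = 0.007215 M/s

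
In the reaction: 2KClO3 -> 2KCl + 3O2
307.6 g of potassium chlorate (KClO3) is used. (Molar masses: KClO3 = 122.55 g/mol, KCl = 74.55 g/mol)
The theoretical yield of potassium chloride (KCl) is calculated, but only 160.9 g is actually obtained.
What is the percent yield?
Moles of KClO3 = 307.6 g ÷ 122.55 g/mol = 2.51 mol
Mole ratio: 2 mol KCl / 2 mol KClO3
Moles of KCl = 2.51 × (2/2) = 2.51 mol
Theoretical yield = 2.51 mol × 74.55 g/mol = 187.12 g
Actual yield = 160.9 g
Percent yield = (160.9 / 187.12) × 100% = 86.0%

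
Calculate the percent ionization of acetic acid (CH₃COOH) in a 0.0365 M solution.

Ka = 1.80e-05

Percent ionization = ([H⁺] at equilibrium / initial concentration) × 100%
Percent ionization = 2.2%

Let x = [H⁺]. Ka = x²/(C - x) ⇒ x² + (1.80e-05)x - (1.80e-05)(0.0365) = 0. x = 8.0161e-04. Percent = (8.0161e-04/0.0365) × 100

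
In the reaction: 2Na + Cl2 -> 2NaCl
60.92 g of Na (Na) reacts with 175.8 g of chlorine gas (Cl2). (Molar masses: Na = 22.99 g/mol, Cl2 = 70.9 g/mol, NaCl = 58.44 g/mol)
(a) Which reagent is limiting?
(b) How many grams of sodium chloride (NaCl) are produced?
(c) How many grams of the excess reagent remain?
(a) Na, (b) 154.9 g, (c) 81.86 g

Moles of Na = 60.92 g ÷ 22.99 g/mol = 2.64985 mol
Moles of Cl2 = 175.8 g ÷ 70.9 g/mol = 2.47955 mol
Moles ÷ coefficient: Na: 2.64985/2 = 1.325, Cl2: 2.47955/1 = 2.48
(a) Na has the smaller value, so Na is the limiting reagent.
(b) Moles of NaCl = 2.64985 mol Na × (2/2) = 2.64985 mol; mass = 2.64985 mol × 58.44 g/mol = 154.9 g
(c) Cl2 consumed = 2.64985 × (1/2) = 1.32492 mol; remaining = 2.47955 − 1.32492 = 1.15462 mol; mass = 1.15462 mol × 70.9 g/mol = 81.86 g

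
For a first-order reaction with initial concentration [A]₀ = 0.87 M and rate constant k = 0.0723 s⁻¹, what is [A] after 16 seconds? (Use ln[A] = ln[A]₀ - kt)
0.2736 M

ln[A] = ln[A]₀ - k·t = ln(0.87) - (0.0723)·(16) = -0.1393 - 1.1568 = -1.2961
[A] = e^(-1.2961) = 0.2736 M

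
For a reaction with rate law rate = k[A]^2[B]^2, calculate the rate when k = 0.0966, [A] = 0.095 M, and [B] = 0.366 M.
0.0001168 M/s

rate = k·[A]^2·[B]^2 = 0.0966·(0.095)^2·(0.366)^2 = 0.0966·0.009025·0.133956 = 0.0001168 M/s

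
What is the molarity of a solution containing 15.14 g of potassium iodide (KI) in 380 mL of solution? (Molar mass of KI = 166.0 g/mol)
Moles of KI = 15.14 g ÷ 166.0 g/mol = 0.0912048 mol
Volume = 380 mL = 0.38 L
Molarity = 0.0912048 mol ÷ 0.38 L = 0.24 M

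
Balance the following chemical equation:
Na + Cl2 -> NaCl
Balanced equation:
2Na + Cl2 -> 2NaCl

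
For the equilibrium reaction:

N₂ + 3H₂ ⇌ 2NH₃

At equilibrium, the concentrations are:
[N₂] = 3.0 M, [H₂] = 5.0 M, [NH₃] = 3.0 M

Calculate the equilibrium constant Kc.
K_c = 0.0240

Kc = ([NH₃]^2) / ([N₂] × [H₂]^3)
   = ((3.0)^2) / ((3.0)·(5.0)^3)
   = 9 / 375 = 0.0240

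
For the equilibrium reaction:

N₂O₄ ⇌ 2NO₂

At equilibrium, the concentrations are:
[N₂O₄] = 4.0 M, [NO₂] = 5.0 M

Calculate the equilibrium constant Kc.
K_c = 6.2500

Kc = ([NO₂]^2) / ([N₂O₄])
   = ((5.0)^2) / ((4.0))
   = 25 / 4 = 6.2500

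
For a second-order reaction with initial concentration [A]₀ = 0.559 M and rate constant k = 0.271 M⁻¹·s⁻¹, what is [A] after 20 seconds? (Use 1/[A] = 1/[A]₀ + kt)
0.1387 M

1/[A] = 1/[A]₀ + k·t = 1/0.559 + (0.271)·(20) = 1.7889 + 5.4200 = 7.2089
[A] = 1/7.2089 = 0.1387 M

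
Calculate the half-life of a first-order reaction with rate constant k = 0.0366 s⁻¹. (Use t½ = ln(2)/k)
18.94 s

t½ = ln(2)/k = 0.6931/0.0366 = 18.94 s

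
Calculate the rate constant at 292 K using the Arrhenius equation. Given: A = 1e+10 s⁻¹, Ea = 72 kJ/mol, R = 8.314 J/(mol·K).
1.32e-03 s⁻¹

k = A·exp(-Ea/(R·T)) = 1e+10·exp(-72000/(8.314·292)) = 1e+10·exp(-29.6578) = 1e+10·1.3175e-13 = 1.32e-03 s⁻¹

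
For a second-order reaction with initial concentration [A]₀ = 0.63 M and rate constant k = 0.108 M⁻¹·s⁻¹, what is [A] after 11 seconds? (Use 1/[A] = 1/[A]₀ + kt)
0.3603 M

1/[A] = 1/[A]₀ + k·t = 1/0.63 + (0.108)·(11) = 1.5873 + 1.1880 = 2.7753
[A] = 1/2.7753 = 0.3603 M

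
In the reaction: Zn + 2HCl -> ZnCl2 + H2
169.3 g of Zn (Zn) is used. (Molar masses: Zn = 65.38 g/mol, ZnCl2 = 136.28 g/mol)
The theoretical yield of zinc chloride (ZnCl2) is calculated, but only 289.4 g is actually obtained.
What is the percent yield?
Moles of Zn = 169.3 g ÷ 65.38 g/mol = 2.58948 mol
Mole ratio: 1 mol ZnCl2 / 1 mol Zn
Moles of ZnCl2 = 2.58948 × (1/1) = 2.58948 mol
Theoretical yield = 2.58948 mol × 136.28 g/mol = 352.89 g
Actual yield = 289.4 g
Percent yield = (289.4 / 352.89) × 100% = 82.0%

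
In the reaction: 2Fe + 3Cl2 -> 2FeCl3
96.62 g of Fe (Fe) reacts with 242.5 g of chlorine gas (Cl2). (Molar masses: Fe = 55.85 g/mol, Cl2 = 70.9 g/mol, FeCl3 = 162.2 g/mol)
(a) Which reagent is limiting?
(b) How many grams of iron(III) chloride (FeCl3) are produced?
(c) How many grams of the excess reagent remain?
(a) Fe, (b) 280.6 g, (c) 58.52 g

Moles of Fe = 96.62 g ÷ 55.85 g/mol = 1.72999 mol
Moles of Cl2 = 242.5 g ÷ 70.9 g/mol = 3.42031 mol
Moles ÷ coefficient: Fe: 1.72999/2 = 0.865, Cl2: 3.42031/3 = 1.14
(a) Fe has the smaller value, so Fe is the limiting reagent.
(b) Moles of FeCl3 = 1.72999 mol Fe × (2/2) = 1.72999 mol; mass = 1.72999 mol × 162.2 g/mol = 280.6 g
(c) Cl2 consumed = 1.72999 × (3/2) = 2.59499 mol; remaining = 3.42031 − 2.59499 = 0.825324 mol; mass = 0.825324 mol × 70.9 g/mol = 58.52 g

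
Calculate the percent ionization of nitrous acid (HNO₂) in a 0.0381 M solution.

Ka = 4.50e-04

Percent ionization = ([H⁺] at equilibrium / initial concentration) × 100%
Percent ionization = 10.3%

Let x = [H⁺]. Ka = x²/(C - x) ⇒ x² + (4.50e-04)x - (4.50e-04)(0.0381) = 0. x = 3.9218e-03. Percent = (3.9218e-03/0.0381) × 100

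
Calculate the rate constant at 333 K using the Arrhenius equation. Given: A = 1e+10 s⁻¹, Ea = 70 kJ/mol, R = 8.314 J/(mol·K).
1.05e-01 s⁻¹

k = A·exp(-Ea/(R·T)) = 1e+10·exp(-70000/(8.314·333)) = 1e+10·exp(-25.2839) = 1e+10·1.0456e-11 = 1.05e-01 s⁻¹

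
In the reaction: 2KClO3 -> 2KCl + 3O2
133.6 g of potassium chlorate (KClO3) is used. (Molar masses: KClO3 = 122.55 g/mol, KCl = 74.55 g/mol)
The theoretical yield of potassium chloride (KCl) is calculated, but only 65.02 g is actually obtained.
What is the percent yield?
Moles of KClO3 = 133.6 g ÷ 122.55 g/mol = 1.09017 mol
Mole ratio: 2 mol KCl / 2 mol KClO3
Moles of KCl = 1.09017 × (2/2) = 1.09017 mol
Theoretical yield = 1.09017 mol × 74.55 g/mol = 81.272 g
Actual yield = 65.02 g
Percent yield = (65.02 / 81.272) × 100% = 80.0%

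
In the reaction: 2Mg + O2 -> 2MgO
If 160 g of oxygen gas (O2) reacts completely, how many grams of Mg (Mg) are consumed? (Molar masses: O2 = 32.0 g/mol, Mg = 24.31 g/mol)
Moles of O2 = 160 g ÷ 32.0 g/mol = 5 mol
Mole ratio: 2 mol Mg / 1 mol O2
Moles of Mg = 5 × (2/1) = 10 mol
Mass of Mg = 10 mol × 24.31 g/mol = 243.1 g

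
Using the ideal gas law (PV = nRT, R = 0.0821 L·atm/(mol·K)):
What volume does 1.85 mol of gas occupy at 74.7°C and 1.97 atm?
T = 74.7°C + 273.15 = 347.85 K
V = nRT/P = (1.85 × 0.0821 × 347.85) / 1.97
V = 26.82 L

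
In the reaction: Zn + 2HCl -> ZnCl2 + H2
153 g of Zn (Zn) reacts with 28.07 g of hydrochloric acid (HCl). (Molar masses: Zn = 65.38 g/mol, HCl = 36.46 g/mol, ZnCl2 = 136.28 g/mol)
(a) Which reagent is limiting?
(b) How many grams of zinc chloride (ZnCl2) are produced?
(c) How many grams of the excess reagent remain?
(a) HCl, (b) 52.46 g, (c) 127.8 g

Moles of Zn = 153 g ÷ 65.38 g/mol = 2.34017 mol
Moles of HCl = 28.07 g ÷ 36.46 g/mol = 0.769885 mol
Moles ÷ coefficient: Zn: 2.34017/1 = 2.34, HCl: 0.769885/2 = 0.3849
(a) HCl has the smaller value, so HCl is the limiting reagent.
(b) Moles of ZnCl2 = 0.769885 mol HCl × (1/2) = 0.384942 mol; mass = 0.384942 mol × 136.28 g/mol = 52.46 g
(c) Zn consumed = 0.769885 × (1/2) = 0.384942 mol; remaining = 2.34017 − 0.384942 = 1.95522 mol; mass = 1.95522 mol × 65.38 g/mol = 127.8 g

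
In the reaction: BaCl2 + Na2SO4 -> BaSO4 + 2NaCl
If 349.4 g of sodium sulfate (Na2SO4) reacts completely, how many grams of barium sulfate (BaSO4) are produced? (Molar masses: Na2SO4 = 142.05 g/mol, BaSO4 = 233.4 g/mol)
Moles of Na2SO4 = 349.4 g ÷ 142.05 g/mol = 2.4597 mol
Mole ratio: 1 mol BaSO4 / 1 mol Na2SO4
Moles of BaSO4 = 2.4597 × (1/1) = 2.4597 mol
Mass of BaSO4 = 2.4597 mol × 233.4 g/mol = 574.1 g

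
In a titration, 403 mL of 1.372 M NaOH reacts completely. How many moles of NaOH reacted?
Moles = Molarity × Volume (L)
Moles = 1.372 M × 0.403 L = 0.5529 mol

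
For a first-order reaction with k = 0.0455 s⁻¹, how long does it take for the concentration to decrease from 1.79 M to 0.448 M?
30.44 s

From ln[A] = ln[A]₀ - k·t: t = ln([A]₀/[A])/k = ln(1.79/0.448)/0.0455 = ln(3.9955)/0.0455 = 1.3852/0.0455 = 30.44 s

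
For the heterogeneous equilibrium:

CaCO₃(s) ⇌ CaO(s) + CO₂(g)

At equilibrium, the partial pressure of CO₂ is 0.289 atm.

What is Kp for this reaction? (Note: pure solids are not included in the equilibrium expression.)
K_p = 0.289

Solids (CaCO₃, CaO) have activity 1 and are excluded.
Kp = P(CO₂) = 0.289.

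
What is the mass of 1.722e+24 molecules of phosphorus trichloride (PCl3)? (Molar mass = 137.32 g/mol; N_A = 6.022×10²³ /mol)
Moles = 1.722e+24 ÷ 6.022×10²³ = 2.85952 mol
Mass = 2.85952 mol × 137.32 g/mol = 392.7 g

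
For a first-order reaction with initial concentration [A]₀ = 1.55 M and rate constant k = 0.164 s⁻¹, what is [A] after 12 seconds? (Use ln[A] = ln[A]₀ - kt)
0.2166 M

ln[A] = ln[A]₀ - k·t = ln(1.55) - (0.164)·(12) = 0.4383 - 1.9680 = -1.5297
[A] = e^(-1.5297) = 0.2166 M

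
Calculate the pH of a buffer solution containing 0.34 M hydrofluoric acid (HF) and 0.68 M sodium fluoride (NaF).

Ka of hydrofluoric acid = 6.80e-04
pH = 3.47

pKa = -log(6.80e-04) = 3.17. pH = pKa + log([A⁻]/[HA]) = 3.17 + log(0.68/0.34)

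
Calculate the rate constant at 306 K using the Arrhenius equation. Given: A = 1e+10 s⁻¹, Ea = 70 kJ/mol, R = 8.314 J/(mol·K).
1.12e-02 s⁻¹

k = A·exp(-Ea/(R·T)) = 1e+10·exp(-70000/(8.314·306)) = 1e+10·exp(-27.5148) = 1e+10·1.1232e-12 = 1.12e-02 s⁻¹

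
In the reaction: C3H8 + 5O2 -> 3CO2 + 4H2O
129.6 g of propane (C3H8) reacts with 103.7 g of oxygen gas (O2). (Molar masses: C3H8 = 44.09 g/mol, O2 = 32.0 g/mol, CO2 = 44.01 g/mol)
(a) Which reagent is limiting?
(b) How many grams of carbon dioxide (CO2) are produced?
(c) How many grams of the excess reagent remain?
(a) O2, (b) 85.57 g, (c) 101 g

Moles of C3H8 = 129.6 g ÷ 44.09 g/mol = 2.93944 mol
Moles of O2 = 103.7 g ÷ 32.0 g/mol = 3.24063 mol
Moles ÷ coefficient: C3H8: 2.93944/1 = 2.939, O2: 3.24063/5 = 0.6481
(a) O2 has the smaller value, so O2 is the limiting reagent.
(b) Moles of CO2 = 3.24063 mol O2 × (3/5) = 1.94438 mol; mass = 1.94438 mol × 44.01 g/mol = 85.57 g
(c) C3H8 consumed = 3.24063 × (1/5) = 0.648125 mol; remaining = 2.93944 − 0.648125 = 2.29132 mol; mass = 2.29132 mol × 44.09 g/mol = 101 g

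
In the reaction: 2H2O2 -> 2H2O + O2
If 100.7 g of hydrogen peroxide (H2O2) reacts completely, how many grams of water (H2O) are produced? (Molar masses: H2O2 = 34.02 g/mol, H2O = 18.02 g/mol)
Moles of H2O2 = 100.7 g ÷ 34.02 g/mol = 2.96002 mol
Mole ratio: 2 mol H2O / 2 mol H2O2
Moles of H2O = 2.96002 × (2/2) = 2.96002 mol
Mass of H2O = 2.96002 mol × 18.02 g/mol = 53.34 g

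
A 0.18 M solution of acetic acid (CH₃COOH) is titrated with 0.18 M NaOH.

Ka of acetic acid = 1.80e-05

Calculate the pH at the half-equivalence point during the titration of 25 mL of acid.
pH = pKa = 4.74

At the half-equivalence point, [HA] = [A⁻], so by Henderson–Hasselbalch pH = pKa + log(1) = pKa.
pKa = −log(1.80e-05) = 4.74.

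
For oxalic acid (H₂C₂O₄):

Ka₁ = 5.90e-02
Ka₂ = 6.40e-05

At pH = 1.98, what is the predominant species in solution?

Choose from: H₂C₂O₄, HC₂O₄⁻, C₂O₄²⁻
HC₂O₄⁻

pKa1 = 1.23, pKa2 = 4.19. Each pKa is the crossover between adjacent species; pH = 1.98 lies in the region where HC₂O₄⁻ predominates.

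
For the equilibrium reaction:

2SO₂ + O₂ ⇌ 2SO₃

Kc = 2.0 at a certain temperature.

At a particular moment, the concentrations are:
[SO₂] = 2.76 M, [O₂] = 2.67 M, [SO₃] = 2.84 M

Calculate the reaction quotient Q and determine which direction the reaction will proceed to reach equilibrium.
Q = 0.397, Q < K, reaction proceeds forward (toward products)

Q = ([SO₃]^2) / ([SO₂]^2 × [O₂])
  = ((2.84)^2) / ((2.76)^2·(2.67)) = 8.0656/20.339 = 0.3966
Since Q = 0.3966 < Kc = 2.0, the reaction proceeds forward (toward products) to reach equilibrium.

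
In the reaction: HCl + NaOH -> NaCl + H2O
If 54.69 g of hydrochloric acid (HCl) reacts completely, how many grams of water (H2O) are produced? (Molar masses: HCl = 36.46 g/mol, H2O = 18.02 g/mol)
Moles of HCl = 54.69 g ÷ 36.46 g/mol = 1.5 mol
Mole ratio: 1 mol H2O / 1 mol HCl
Moles of H2O = 1.5 × (1/1) = 1.5 mol
Mass of H2O = 1.5 mol × 18.02 g/mol = 27.03 g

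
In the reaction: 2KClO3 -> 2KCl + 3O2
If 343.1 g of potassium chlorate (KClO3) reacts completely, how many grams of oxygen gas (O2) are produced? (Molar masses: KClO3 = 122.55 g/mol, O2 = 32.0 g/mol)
Moles of KClO3 = 343.1 g ÷ 122.55 g/mol = 2.79967 mol
Mole ratio: 3 mol O2 / 2 mol KClO3
Moles of O2 = 2.79967 × (3/2) = 4.19951 mol
Mass of O2 = 4.19951 mol × 32.0 g/mol = 134.4 g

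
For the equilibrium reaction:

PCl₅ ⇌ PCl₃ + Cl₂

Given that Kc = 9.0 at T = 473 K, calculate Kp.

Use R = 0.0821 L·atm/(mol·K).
K_p = 349.4997

Δn = (moles gaseous products) − (moles gaseous reactants) = 1
T = 473 K; RT = 0.0821 × 473 = 38.8333
Kp = Kc·(RT)^Δn = 9.0 × (38.8333)^1 = 9.0 × 38.8333 = 349.4997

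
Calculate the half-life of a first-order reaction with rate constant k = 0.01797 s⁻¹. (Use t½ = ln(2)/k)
38.57 s

t½ = ln(2)/k = 0.6931/0.01797 = 38.57 s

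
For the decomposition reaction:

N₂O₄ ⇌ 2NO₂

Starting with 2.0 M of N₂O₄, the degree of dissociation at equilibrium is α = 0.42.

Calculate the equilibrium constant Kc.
K_c = 2.4331

x = α·[A]₀ = 0.42 × 2.0 = 0.84 M dissociated.
At eq: [N₂O₄] = 2.0 − 0.84 = 1.16 M; [NO₂] = 2x = 1.68 M.
Kc = [NO₂]²/[N₂O₄] = (1.68)²/1.16 = 2.433.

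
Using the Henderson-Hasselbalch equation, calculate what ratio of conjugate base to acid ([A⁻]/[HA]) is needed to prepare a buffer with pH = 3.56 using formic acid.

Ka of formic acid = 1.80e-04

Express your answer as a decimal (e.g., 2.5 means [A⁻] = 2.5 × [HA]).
[A⁻]/[HA] = 0.654

pKa = −log(1.80e-04) = 3.7447. pH = pKa + log([A⁻]/[HA]). 3.56 = 3.7447 + log(ratio). log(ratio) = 3.56 − 3.7447 = -0.1847. ratio = 10^(-0.1847) = 0.654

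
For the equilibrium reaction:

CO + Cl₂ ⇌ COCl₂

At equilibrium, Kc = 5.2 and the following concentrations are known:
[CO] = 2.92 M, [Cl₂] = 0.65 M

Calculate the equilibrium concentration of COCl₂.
[COCl₂] = 9.8696 M

Kc = ([COCl₂]) / ([CO] × [Cl₂]) = 5.2
[COCl₂]^1 = Kc · (reactant terms)/(other product terms) = 5.2 · 1.898 / 1 = 9.8696
[COCl₂] = 9.8696 M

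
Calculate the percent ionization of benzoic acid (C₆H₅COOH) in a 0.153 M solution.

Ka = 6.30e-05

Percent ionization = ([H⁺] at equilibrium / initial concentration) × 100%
Percent ionization = 2.01%

Let x = [H⁺]. Ka = x²/(C - x) ⇒ x² + (6.30e-05)x - (6.30e-05)(0.153) = 0. x = 3.0733e-03. Percent = (3.0733e-03/0.153) × 100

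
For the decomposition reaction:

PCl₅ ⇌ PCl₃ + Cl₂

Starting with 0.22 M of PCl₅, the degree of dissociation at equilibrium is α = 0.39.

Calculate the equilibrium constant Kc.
K_c = 0.0549

x = α·[A]₀ = 0.39 × 0.22 = 0.0858 M dissociated.
At eq: [PCl₅] = 0.22 − 0.0858 = 0.1342 M; [PCl₃] = [Cl₂] = x = 0.0858 M.
Kc = [PCl₃][Cl₂]/[PCl₅] = (0.0858)²/0.1342 = 0.05486.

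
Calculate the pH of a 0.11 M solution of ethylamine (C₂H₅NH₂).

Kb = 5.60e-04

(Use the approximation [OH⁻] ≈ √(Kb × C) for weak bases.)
pH = 11.89

[OH⁻] = √(Kb × C) = √(5.60e-04 × 0.11) = 7.8486e-03. pOH = 2.11, pH = 14 - pOH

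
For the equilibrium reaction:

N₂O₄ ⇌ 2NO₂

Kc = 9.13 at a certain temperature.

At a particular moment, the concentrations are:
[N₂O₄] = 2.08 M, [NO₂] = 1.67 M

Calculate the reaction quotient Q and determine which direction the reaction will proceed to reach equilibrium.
Q = 1.341, Q < K, reaction proceeds forward (toward products)

Q = ([NO₂]^2) / ([N₂O₄])
  = ((1.67)^2) / ((2.08)) = 2.7889/2.08 = 1.341
Since Q = 1.341 < Kc = 9.13, the reaction proceeds forward (toward products) to reach equilibrium.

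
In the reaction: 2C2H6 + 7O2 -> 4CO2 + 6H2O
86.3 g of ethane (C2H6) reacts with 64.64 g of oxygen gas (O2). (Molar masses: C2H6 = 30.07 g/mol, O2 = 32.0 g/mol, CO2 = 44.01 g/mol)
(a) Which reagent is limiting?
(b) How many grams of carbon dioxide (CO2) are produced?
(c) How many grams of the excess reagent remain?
(a) O2, (b) 50.8 g, (c) 68.95 g

Moles of C2H6 = 86.3 g ÷ 30.07 g/mol = 2.86997 mol
Moles of O2 = 64.64 g ÷ 32.0 g/mol = 2.02 mol
Moles ÷ coefficient: C2H6: 2.86997/2 = 1.435, O2: 2.02/7 = 0.2886
(a) O2 has the smaller value, so O2 is the limiting reagent.
(b) Moles of CO2 = 2.02 mol O2 × (4/7) = 1.15429 mol; mass = 1.15429 mol × 44.01 g/mol = 50.8 g
(c) C2H6 consumed = 2.02 × (2/7) = 0.577143 mol; remaining = 2.86997 − 0.577143 = 2.29283 mol; mass = 2.29283 mol × 30.07 g/mol = 68.95 g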